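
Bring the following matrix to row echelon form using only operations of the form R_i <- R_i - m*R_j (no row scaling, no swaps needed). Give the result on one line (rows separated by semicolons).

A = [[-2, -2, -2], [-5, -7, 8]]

Forward elimination:
R2 <- R2 - (5/2)*R1:  [  0  -2  13 ]
Row echelon form:
[ -2  -2  -2 ]
[  0  -2  13 ]

REF = [-2 -2 -2; 0 -2 13]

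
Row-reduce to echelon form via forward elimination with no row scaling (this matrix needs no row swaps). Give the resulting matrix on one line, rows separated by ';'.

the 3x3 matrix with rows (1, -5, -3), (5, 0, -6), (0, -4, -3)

REF = [1 -5 -3; 0 25 9; 0 0 -39/25]

Forward elimination:
R2 <- R2 - (5)*R1:  [  0  25   9 ]
R3 <- R3 - (-4/25)*R2:  [      0       0  -39/25 ]
Row echelon form:
[ 1  -5      -3 ]
[ 0  25       9 ]
[ 0   0  -39/25 ]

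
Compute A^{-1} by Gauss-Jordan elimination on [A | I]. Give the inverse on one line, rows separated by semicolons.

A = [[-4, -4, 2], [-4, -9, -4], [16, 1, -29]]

inverse = [-53/12 19/10 -17/30; 3 -7/5 2/5; -7/3 1 -1/3]

Gauss-Jordan on [A | I]:
R1 <- (1/-4)*R1:  [    1     1  -1/2  |  -1/4     0     0 ]
R2 <- R2 - (-4)*R1:  [  0  -5  -6  |  -1   1   0 ]
R3 <- R3 - (16)*R1:  [   0  -15  -21  |    4    0    1 ]
R2 <- (1/-5)*R2:  [    0     1   6/5  |   1/5  -1/5     0 ]
R1 <- R1 - (1)*R2:  [      1       0  -17/10  |   -9/20     1/5       0 ]
R3 <- R3 - (-15)*R2:  [  0   0  -3  |   7  -3   1 ]
R3 <- (1/-3)*R3:  [    0     0     1  |  -7/3     1  -1/3 ]
R1 <- R1 - (-17/10)*R3:  [      1       0       0  |  -53/12   19/10  -17/30 ]
R2 <- R2 - (6/5)*R3:  [    0     1     0  |     3  -7/5   2/5 ]
Right block of [I | A^{-1}] is the inverse:
[ -53/12  19/10  -17/30 ]
[      3   -7/5     2/5 ]
[   -7/3      1    -1/3 ]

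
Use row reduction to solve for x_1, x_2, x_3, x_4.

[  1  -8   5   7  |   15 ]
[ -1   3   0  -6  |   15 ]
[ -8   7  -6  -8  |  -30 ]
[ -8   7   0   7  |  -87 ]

(3, -4, 3, -5)

Forward elimination on [A|b]:
R2 <- R2 - (-1)*R1:  [  0  -5   5   1  30 ]
R3 <- R3 - (-8)*R1:  [   0  -57   34   48   90 ]
R4 <- R4 - (-8)*R1:  [   0  -57   40   63   33 ]
R3 <- R3 - (57/5)*R2:  [     0      0    -23  183/5   -252 ]
R4 <- R4 - (57/5)*R2:  [     0      0    -17  258/5   -309 ]
R4 <- R4 - (17/23)*R3:  [        0         0         0  2823/115  -2823/23 ]
Row echelon form:
[ 1  -8    5         7  |        15 ]
[ 0  -5    5         1  |        30 ]
[ 0   0  -23     183/5  |      -252 ]
[ 0   0    0  2823/115  |  -2823/23 ]
Back-substitution:
x_4 = (-2823/23) / (2823/115) = -5
x_3 = (-252 - (183/5)*(-5)) / -23 = 3
x_2 = (30 - (5)*(3) - (1)*(-5)) / -5 = -4
x_1 = (15 - (-8)*(-4) - (5)*(3) - (7)*(-5)) / 1 = 3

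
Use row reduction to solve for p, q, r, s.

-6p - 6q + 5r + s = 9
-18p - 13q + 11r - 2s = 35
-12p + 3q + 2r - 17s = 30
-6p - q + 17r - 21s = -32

Forward elimination on [A|b]:
R2 <- R2 - (3)*R1:  [  0   5  -4  -5   8 ]
R3 <- R3 - (2)*R1:  [   0   15   -8  -19   12 ]
R4 <- R4 - (1)*R1:  [   0    5   12  -22  -41 ]
R3 <- R3 - (3)*R2:  [   0    0    4   -4  -12 ]
R4 <- R4 - (1)*R2:  [   0    0   16  -17  -49 ]
R4 <- R4 - (4)*R3:  [  0   0   0  -1  -1 ]
Row echelon form:
[ -6  -6   5   1  |    9 ]
[  0   5  -4  -5  |    8 ]
[  0   0   4  -4  |  -12 ]
[  0   0   0  -1  |   -1 ]
Back-substitution:
s = (-1) / -1 = 1
r = (-12 - (-4)*(1)) / 4 = -2
q = (8 - (-4)*(-2) - (-5)*(1)) / 5 = 1
p = (9 - (-6)*(1) - (5)*(-2) - (1)*(1)) / -6 = -4

(-4, 1, -2, 1)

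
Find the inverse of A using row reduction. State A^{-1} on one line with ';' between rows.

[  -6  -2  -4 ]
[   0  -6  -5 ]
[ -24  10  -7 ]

inverse = [-23/54 1/4 7/108; -5/9 1/4 5/36; 2/3 -1/2 -1/6]

Gauss-Jordan on [A | I]:
R1 <- (1/-6)*R1:  [    1   1/3   2/3  |  -1/6     0     0 ]
R3 <- R3 - (-24)*R1:  [  0  18   9  |  -4   0   1 ]
R2 <- (1/-6)*R2:  [    0     1   5/6  |     0  -1/6     0 ]
R1 <- R1 - (1/3)*R2:  [    1     0  7/18  |  -1/6  1/18     0 ]
R3 <- R3 - (18)*R2:  [  0   0  -6  |  -4   3   1 ]
R3 <- (1/-6)*R3:  [    0     0     1  |   2/3  -1/2  -1/6 ]
R1 <- R1 - (7/18)*R3:  [      1       0       0  |  -23/54     1/4   7/108 ]
R2 <- R2 - (5/6)*R3:  [    0     1     0  |  -5/9   1/4  5/36 ]
Right block of [I | A^{-1}] is the inverse:
[ -23/54   1/4  7/108 ]
[   -5/9   1/4   5/36 ]
[    2/3  -1/2   -1/6 ]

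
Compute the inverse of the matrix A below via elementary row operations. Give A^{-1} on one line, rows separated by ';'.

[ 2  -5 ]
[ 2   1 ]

Gauss-Jordan on [A | I]:
R1 <- (1/2)*R1:  [    1  -5/2  |   1/2     0 ]
R2 <- R2 - (2)*R1:  [  0   6  |  -1   1 ]
R2 <- (1/6)*R2:  [    0     1  |  -1/6   1/6 ]
R1 <- R1 - (-5/2)*R2:  [    1     0  |  1/12  5/12 ]
Right block of [I | A^{-1}] is the inverse:
[ 1/12  5/12 ]
[ -1/6   1/6 ]

inverse = [1/12 5/12; -1/6 1/6]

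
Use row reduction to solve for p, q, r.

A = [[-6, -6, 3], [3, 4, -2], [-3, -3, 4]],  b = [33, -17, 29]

(-5, 2, 5)

Forward elimination on [A|b]:
R2 <- R2 - (-1/2)*R1:  [    0     1  -1/2  -1/2 ]
R3 <- R3 - (1/2)*R1:  [    0     0   5/2  25/2 ]
Row echelon form:
[ -6  -6     3  |    33 ]
[  0   1  -1/2  |  -1/2 ]
[  0   0   5/2  |  25/2 ]
Back-substitution:
r = (25/2) / (5/2) = 5
q = (-1/2 - (-1/2)*(5)) / 1 = 2
p = (33 - (-6)*(2) - (3)*(5)) / -6 = -5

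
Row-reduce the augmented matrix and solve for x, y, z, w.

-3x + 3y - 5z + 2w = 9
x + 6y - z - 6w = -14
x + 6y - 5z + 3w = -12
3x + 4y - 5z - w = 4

Forward elimination on [A|b]:
R2 <- R2 - (-1/3)*R1:  [     0      7   -8/3  -16/3    -11 ]
R3 <- R3 - (-1/3)*R1:  [     0      7  -20/3   11/3     -9 ]
R4 <- R4 - (-1)*R1:  [   0    7  -10    1   13 ]
R3 <- R3 - (1)*R2:  [  0   0  -4   9   2 ]
R4 <- R4 - (1)*R2:  [     0      0  -22/3   19/3     24 ]
R4 <- R4 - (11/6)*R3:  [     0      0      0  -61/6   61/3 ]
Row echelon form:
[ -3  3    -5      2  |     9 ]
[  0  7  -8/3  -16/3  |   -11 ]
[  0  0    -4      9  |     2 ]
[  0  0     0  -61/6  |  61/3 ]
Back-substitution:
w = (61/3) / (-61/6) = -2
z = (2 - (9)*(-2)) / -4 = -5
y = (-11 - (-8/3)*(-5) - (-16/3)*(-2)) / 7 = -5
x = (9 - (3)*(-5) - (-5)*(-5) - (2)*(-2)) / -3 = -1

(-1, -5, -5, -2)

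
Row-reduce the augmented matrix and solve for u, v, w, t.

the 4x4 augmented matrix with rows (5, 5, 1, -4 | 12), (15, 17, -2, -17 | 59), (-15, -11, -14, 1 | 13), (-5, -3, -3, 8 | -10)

(-3, 4, -1, -2)

Forward elimination on [A|b]:
R2 <- R2 - (3)*R1:  [  0   2  -5  -5  23 ]
R3 <- R3 - (-3)*R1:  [   0    4  -11  -11   49 ]
R4 <- R4 - (-1)*R1:  [  0   2  -2   4   2 ]
R3 <- R3 - (2)*R2:  [  0   0  -1  -1   3 ]
R4 <- R4 - (1)*R2:  [   0    0    3    9  -21 ]
R4 <- R4 - (-3)*R3:  [   0    0    0    6  -12 ]
Row echelon form:
[ 5  5   1  -4  |   12 ]
[ 0  2  -5  -5  |   23 ]
[ 0  0  -1  -1  |    3 ]
[ 0  0   0   6  |  -12 ]
Back-substitution:
t = (-12) / 6 = -2
w = (3 - (-1)*(-2)) / -1 = -1
v = (23 - (-5)*(-1) - (-5)*(-2)) / 2 = 4
u = (12 - (5)*(4) - (1)*(-1) - (-4)*(-2)) / 5 = -3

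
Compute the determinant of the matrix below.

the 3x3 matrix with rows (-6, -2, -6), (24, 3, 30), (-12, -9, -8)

det(A) = -60

Forward elimination:
R2 <- R2 - (-4)*R1:  [  0  -5   6 ]
R3 <- R3 - (2)*R1:  [  0  -5   4 ]
R3 <- R3 - (1)*R2:  [  0   0  -2 ]
Upper-triangular form:
[ -6  -2  -6 ]
[  0  -5   6 ]
[  0   0  -2 ]
det(A) = (-1)^0 * (-6) * (-5) * (-2) = -60  (0 row swaps -> sign +1)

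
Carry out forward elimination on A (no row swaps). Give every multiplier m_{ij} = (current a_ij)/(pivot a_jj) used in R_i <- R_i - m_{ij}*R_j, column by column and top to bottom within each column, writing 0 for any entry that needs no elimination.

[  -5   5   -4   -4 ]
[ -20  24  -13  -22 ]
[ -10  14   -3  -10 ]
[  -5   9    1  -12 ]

multipliers: 4, 2, 1, 1, 1, 1

Forward elimination:
R2 <- R2 - (4)*R1:  [  0   4   3  -6 ]
R3 <- R3 - (2)*R1:  [  0   4   5  -2 ]
R4 <- R4 - (1)*R1:  [  0   4   5  -8 ]
R3 <- R3 - (1)*R2:  [ 0  0  2  4 ]
R4 <- R4 - (1)*R2:  [  0   0   2  -2 ]
R4 <- R4 - (1)*R3:  [  0   0   0  -6 ]
Multipliers (in order of application): m_{21} = 4, m_{31} = 2, m_{41} = 1, m_{32} = 1, m_{42} = 1, m_{43} = 1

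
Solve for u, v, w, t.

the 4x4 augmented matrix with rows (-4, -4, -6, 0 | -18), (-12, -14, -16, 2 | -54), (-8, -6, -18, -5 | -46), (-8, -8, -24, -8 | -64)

(0, 3, 1, 2)

Forward elimination on [A|b]:
R2 <- R2 - (3)*R1:  [  0  -2   2   2   0 ]
R3 <- R3 - (2)*R1:  [   0    2   -6   -5  -10 ]
R4 <- R4 - (2)*R1:  [   0    0  -12   -8  -28 ]
R3 <- R3 - (-1)*R2:  [   0    0   -4   -3  -10 ]
R4 <- R4 - (3)*R3:  [ 0  0  0  1  2 ]
Row echelon form:
[ -4  -4  -6   0  |  -18 ]
[  0  -2   2   2  |    0 ]
[  0   0  -4  -3  |  -10 ]
[  0   0   0   1  |    2 ]
Back-substitution:
t = (2) / 1 = 2
w = (-10 - (-3)*(2)) / -4 = 1
v = (0 - (2)*(1) - (2)*(2)) / -2 = 3
u = (-18 - (-4)*(3) - (-6)*(1)) / -4 = 0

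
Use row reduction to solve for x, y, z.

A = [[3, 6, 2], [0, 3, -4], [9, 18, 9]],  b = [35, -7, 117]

(3, 3, 4)

Forward elimination on [A|b]:
R3 <- R3 - (3)*R1:  [  0   0   3  12 ]
Row echelon form:
[ 3  6   2  |  35 ]
[ 0  3  -4  |  -7 ]
[ 0  0   3  |  12 ]
Back-substitution:
z = (12) / 3 = 4
y = (-7 - (-4)*(4)) / 3 = 3
x = (35 - (6)*(3) - (2)*(4)) / 3 = 3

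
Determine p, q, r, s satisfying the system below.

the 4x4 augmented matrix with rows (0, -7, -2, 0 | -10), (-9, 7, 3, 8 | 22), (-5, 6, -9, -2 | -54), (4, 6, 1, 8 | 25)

(1, 0, 5, 2)

Forward elimination on [A|b]:
R1 <-> R2   (pivot in column 1 was zero)
[ -9   7   3   8   22 ]
[  0  -7  -2   0  -10 ]
[ -5   6  -9  -2  -54 ]
[  4   6   1   8   25 ]
R3 <- R3 - (5/9)*R1:  [      0    19/9   -32/3   -58/9  -596/9 ]
R4 <- R4 - (-4/9)*R1:  [     0   82/9    7/3  104/9  313/9 ]
R3 <- R3 - (-19/63)*R2:  [        0         0   -710/63     -58/9  -1454/21 ]
R4 <- R4 - (-82/63)*R2:  [      0       0  -17/63   104/9  457/21 ]
R4 <- R4 - (17/710)*R3:  [        0         0         0  4157/355  8314/355 ]
Row echelon form:
[ -9   7        3         8  |        22 ]
[  0  -7       -2         0  |       -10 ]
[  0   0  -710/63     -58/9  |  -1454/21 ]
[  0   0        0  4157/355  |  8314/355 ]
Back-substitution:
s = (8314/355) / (4157/355) = 2
r = (-1454/21 - (-58/9)*(2)) / (-710/63) = 5
q = (-10 - (-2)*(5)) / -7 = 0
p = (22 - (7)*(0) - (3)*(5) - (8)*(2)) / -9 = 1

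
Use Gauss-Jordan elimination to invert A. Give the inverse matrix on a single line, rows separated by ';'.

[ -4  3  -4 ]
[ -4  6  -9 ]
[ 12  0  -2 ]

Gauss-Jordan on [A | I]:
R1 <- (1/-4)*R1:  [    1  -3/4     1  |  -1/4     0     0 ]
R2 <- R2 - (-4)*R1:  [  0   3  -5  |  -1   1   0 ]
R3 <- R3 - (12)*R1:  [   0    9  -14  |    3    0    1 ]
R2 <- (1/3)*R2:  [    0     1  -5/3  |  -1/3   1/3     0 ]
R1 <- R1 - (-3/4)*R2:  [    1     0  -1/4  |  -1/2   1/4     0 ]
R3 <- R3 - (9)*R2:  [  0   0   1  |   6  -3   1 ]
R1 <- R1 - (-1/4)*R3:  [    1     0     0  |     1  -1/2   1/4 ]
R2 <- R2 - (-5/3)*R3:  [     0      1      0  |   29/3  -14/3    5/3 ]
Right block of [I | A^{-1}] is the inverse:
[    1   -1/2  1/4 ]
[ 29/3  -14/3  5/3 ]
[    6     -3    1 ]

inverse = [1 -1/2 1/4; 29/3 -14/3 5/3; 6 -3 1]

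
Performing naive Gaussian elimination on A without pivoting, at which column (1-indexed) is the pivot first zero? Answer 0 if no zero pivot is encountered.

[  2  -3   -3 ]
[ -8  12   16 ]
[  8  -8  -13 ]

first zero-pivot column = 2

Naive forward elimination:
R2 <- R2 - (-4)*R1:  [ 0  0  4 ]
R3 <- R3 - (4)*R1:  [  0   4  -1 ]
Matrix at this point:
[ 2  -3  -3 ]
[ 0   0   4 ]
[ 0   4  -1 ]
Pivot entry (2,2) is zero but row 3 has 4 in column 2 -> naive elimination stops; a row interchange (e.g. R2 <-> R3) would be required here.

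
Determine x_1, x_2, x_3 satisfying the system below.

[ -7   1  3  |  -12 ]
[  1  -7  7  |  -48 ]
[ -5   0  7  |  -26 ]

(1, 4, -3)

Forward elimination on [A|b]:
R2 <- R2 - (-1/7)*R1:  [      0   -48/7    52/7  -348/7 ]
R3 <- R3 - (5/7)*R1:  [      0    -5/7    34/7  -122/7 ]
R3 <- R3 - (5/48)*R2:  [     0      0  49/12  -49/4 ]
Row echelon form:
[ -7      1      3  |     -12 ]
[  0  -48/7   52/7  |  -348/7 ]
[  0      0  49/12  |   -49/4 ]
Back-substitution:
x_3 = (-49/4) / (49/12) = -3
x_2 = (-348/7 - (52/7)*(-3)) / (-48/7) = 4
x_1 = (-12 - (1)*(4) - (3)*(-3)) / -7 = 1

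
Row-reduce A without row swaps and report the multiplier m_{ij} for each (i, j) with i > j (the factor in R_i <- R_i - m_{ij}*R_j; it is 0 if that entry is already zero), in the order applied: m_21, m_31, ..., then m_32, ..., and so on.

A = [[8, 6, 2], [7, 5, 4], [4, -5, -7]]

multipliers: 7/8, 1/2, 32

Forward elimination:
R2 <- R2 - (7/8)*R1:  [    0  -1/4   9/4 ]
R3 <- R3 - (1/2)*R1:  [  0  -8  -8 ]
R3 <- R3 - (32)*R2:  [   0    0  -80 ]
Multipliers (in order of application): m_{21} = 7/8, m_{31} = 1/2, m_{32} = 32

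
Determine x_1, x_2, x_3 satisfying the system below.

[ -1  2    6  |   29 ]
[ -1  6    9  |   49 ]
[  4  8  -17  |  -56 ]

Forward elimination on [A|b]:
R2 <- R2 - (1)*R1:  [  0   4   3  20 ]
R3 <- R3 - (-4)*R1:  [  0  16   7  60 ]
R3 <- R3 - (4)*R2:  [   0    0   -5  -20 ]
Row echelon form:
[ -1  2   6  |   29 ]
[  0  4   3  |   20 ]
[  0  0  -5  |  -20 ]
Back-substitution:
x_3 = (-20) / -5 = 4
x_2 = (20 - (3)*(4)) / 4 = 2
x_1 = (29 - (2)*(2) - (6)*(4)) / -1 = -1

(-1, 2, 4)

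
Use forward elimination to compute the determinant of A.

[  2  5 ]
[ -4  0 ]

det(A) = 20

Forward elimination:
R2 <- R2 - (-2)*R1:  [  0  10 ]
Upper-triangular form:
[ 2   5 ]
[ 0  10 ]
det(A) = (-1)^0 * (2) * (10) = 20  (0 row swaps -> sign +1)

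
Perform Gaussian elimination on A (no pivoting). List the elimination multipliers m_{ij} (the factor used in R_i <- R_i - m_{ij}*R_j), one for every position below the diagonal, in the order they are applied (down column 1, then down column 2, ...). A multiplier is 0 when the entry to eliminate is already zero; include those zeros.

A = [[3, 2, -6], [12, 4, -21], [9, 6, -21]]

Forward elimination:
R2 <- R2 - (4)*R1:  [  0  -4   3 ]
R3 <- R3 - (3)*R1:  [  0   0  -3 ]
R3: entry in column 2 is already 0 -> m_{32} = 0 (no row operation needed)
Multipliers (in order of application): m_{21} = 4, m_{31} = 3, m_{32} = 0

multipliers: 4, 3, 0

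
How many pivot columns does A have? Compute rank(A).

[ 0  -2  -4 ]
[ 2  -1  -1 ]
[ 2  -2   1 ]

rank(A) = 3

Row reduction:
R1 <-> R2   (pivot in column 1 was zero)
[ 2  -1  -1 ]
[ 0  -2  -4 ]
[ 2  -2   1 ]
R3 <- R3 - (1)*R1:  [  0  -1   2 ]
R3 <- R3 - (1/2)*R2:  [ 0  0  4 ]
Row echelon form:
[ 2  -1  -1 ]
[ 0  -2  -4 ]
[ 0   0   4 ]
Nonzero rows / pivot columns: 3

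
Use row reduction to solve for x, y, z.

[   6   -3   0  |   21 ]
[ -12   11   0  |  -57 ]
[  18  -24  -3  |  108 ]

(2, -3, 0)

Forward elimination on [A|b]:
R2 <- R2 - (-2)*R1:  [   0    5    0  -15 ]
R3 <- R3 - (3)*R1:  [   0  -15   -3   45 ]
R3 <- R3 - (-3)*R2:  [  0   0  -3   0 ]
Row echelon form:
[ 6  -3   0  |   21 ]
[ 0   5   0  |  -15 ]
[ 0   0  -3  |    0 ]
Back-substitution:
z = (0) / -3 = 0
y = (-15) / 5 = -3
x = (21 - (-3)*(-3)) / 6 = 2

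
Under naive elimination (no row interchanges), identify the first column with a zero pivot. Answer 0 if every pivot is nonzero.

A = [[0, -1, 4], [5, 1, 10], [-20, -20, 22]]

Naive forward elimination:
Pivot entry (1,1) is zero but row 2 has 5 in column 1 -> naive elimination stops; a row interchange (e.g. R1 <-> R2) would be required here.

first zero-pivot column = 1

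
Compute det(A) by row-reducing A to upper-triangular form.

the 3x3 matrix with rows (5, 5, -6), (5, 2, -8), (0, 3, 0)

Forward elimination:
R2 <- R2 - (1)*R1:  [  0  -3  -2 ]
R3 <- R3 - (-1)*R2:  [  0   0  -2 ]
Upper-triangular form:
[ 5   5  -6 ]
[ 0  -3  -2 ]
[ 0   0  -2 ]
det(A) = (-1)^0 * (5) * (-3) * (-2) = 30  (0 row swaps -> sign +1)

det(A) = 30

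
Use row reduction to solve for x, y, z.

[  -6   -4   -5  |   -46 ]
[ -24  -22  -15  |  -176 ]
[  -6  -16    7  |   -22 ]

Forward elimination on [A|b]:
R2 <- R2 - (4)*R1:  [  0  -6   5   8 ]
R3 <- R3 - (1)*R1:  [   0  -12   12   24 ]
R3 <- R3 - (2)*R2:  [ 0  0  2  8 ]
Row echelon form:
[ -6  -4  -5  |  -46 ]
[  0  -6   5  |    8 ]
[  0   0   2  |    8 ]
Back-substitution:
z = (8) / 2 = 4
y = (8 - (5)*(4)) / -6 = 2
x = (-46 - (-4)*(2) - (-5)*(4)) / -6 = 3

(3, 2, 4)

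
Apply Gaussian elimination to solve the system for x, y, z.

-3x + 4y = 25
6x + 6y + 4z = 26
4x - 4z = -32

Forward elimination on [A|b]:
R2 <- R2 - (-2)*R1:  [  0  14   4  76 ]
R3 <- R3 - (-4/3)*R1:  [    0  16/3    -4   4/3 ]
R3 <- R3 - (8/21)*R2:  [       0        0  -116/21  -580/21 ]
Row echelon form:
[ -3   4        0  |       25 ]
[  0  14        4  |       76 ]
[  0   0  -116/21  |  -580/21 ]
Back-substitution:
z = (-580/21) / (-116/21) = 5
y = (76 - (4)*(5)) / 14 = 4
x = (25 - (4)*(4)) / -3 = -3

(-3, 4, 5)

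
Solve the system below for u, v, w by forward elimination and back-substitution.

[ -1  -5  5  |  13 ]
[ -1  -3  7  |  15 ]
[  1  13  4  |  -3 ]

Forward elimination on [A|b]:
R2 <- R2 - (1)*R1:  [ 0  2  2  2 ]
R3 <- R3 - (-1)*R1:  [  0   8   9  10 ]
R3 <- R3 - (4)*R2:  [ 0  0  1  2 ]
Row echelon form:
[ -1  -5  5  |  13 ]
[  0   2  2  |   2 ]
[  0   0  1  |   2 ]
Back-substitution:
w = (2) / 1 = 2
v = (2 - (2)*(2)) / 2 = -1
u = (13 - (-5)*(-1) - (5)*(2)) / -1 = 2

(2, -1, 2)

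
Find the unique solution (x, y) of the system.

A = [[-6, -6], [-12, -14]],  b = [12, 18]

Forward elimination on [A|b]:
R2 <- R2 - (2)*R1:  [  0  -2  -6 ]
Row echelon form:
[ -6  -6  |  12 ]
[  0  -2  |  -6 ]
Back-substitution:
y = (-6) / -2 = 3
x = (12 - (-6)*(3)) / -6 = -5

(-5, 3)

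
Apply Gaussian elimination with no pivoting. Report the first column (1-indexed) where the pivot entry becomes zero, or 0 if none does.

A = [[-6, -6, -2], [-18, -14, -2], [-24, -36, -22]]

first zero-pivot column = 0

Naive forward elimination:
R2 <- R2 - (3)*R1:  [ 0  4  4 ]
R3 <- R3 - (4)*R1:  [   0  -12  -14 ]
R3 <- R3 - (-3)*R2:  [  0   0  -2 ]
All pivots nonzero; naive elimination completes without hitting a zero pivot.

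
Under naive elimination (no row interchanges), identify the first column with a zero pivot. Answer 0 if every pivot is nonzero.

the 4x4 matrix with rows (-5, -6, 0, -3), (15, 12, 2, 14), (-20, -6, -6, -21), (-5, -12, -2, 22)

first zero-pivot column = 3

Naive forward elimination:
R2 <- R2 - (-3)*R1:  [  0  -6   2   5 ]
R3 <- R3 - (4)*R1:  [  0  18  -6  -9 ]
R4 <- R4 - (1)*R1:  [  0  -6  -2  25 ]
R3 <- R3 - (-3)*R2:  [ 0  0  0  6 ]
R4 <- R4 - (1)*R2:  [  0   0  -4  20 ]
Matrix at this point:
[ -5  -6   0  -3 ]
[  0  -6   2   5 ]
[  0   0   0   6 ]
[  0   0  -4  20 ]
Pivot entry (3,3) is zero but row 4 has -4 in column 3 -> naive elimination stops; a row interchange (e.g. R3 <-> R4) would be required here.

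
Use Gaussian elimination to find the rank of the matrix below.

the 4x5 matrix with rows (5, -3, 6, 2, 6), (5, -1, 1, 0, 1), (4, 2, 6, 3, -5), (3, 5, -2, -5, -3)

Row reduction:
R2 <- R2 - (1)*R1:  [  0   2  -5  -2  -5 ]
R3 <- R3 - (4/5)*R1:  [     0   22/5    6/5    7/5  -49/5 ]
R4 <- R4 - (3/5)*R1:  [     0   34/5  -28/5  -31/5  -33/5 ]
R3 <- R3 - (11/5)*R2:  [    0     0  61/5  29/5   6/5 ]
R4 <- R4 - (17/5)*R2:  [    0     0  57/5   3/5  52/5 ]
R4 <- R4 - (57/61)*R3:  [       0        0        0  -294/61   566/61 ]
Row echelon form:
[ 5  -3     6        2       6 ]
[ 0   2    -5       -2      -5 ]
[ 0   0  61/5     29/5     6/5 ]
[ 0   0     0  -294/61  566/61 ]
Nonzero rows / pivot columns: 4

rank(A) = 4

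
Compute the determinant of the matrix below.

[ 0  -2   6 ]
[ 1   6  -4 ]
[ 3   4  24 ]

Forward elimination:
R1 <-> R2   (pivot in column 1 was zero)
[ 1   6  -4 ]
[ 0  -2   6 ]
[ 3   4  24 ]
R3 <- R3 - (3)*R1:  [   0  -14   36 ]
R3 <- R3 - (7)*R2:  [  0   0  -6 ]
Upper-triangular form:
[ 1   6  -4 ]
[ 0  -2   6 ]
[ 0   0  -6 ]
det(A) = (-1)^1 * (1) * (-2) * (-6) = -12  (1 row swap -> sign -1)

det(A) = -12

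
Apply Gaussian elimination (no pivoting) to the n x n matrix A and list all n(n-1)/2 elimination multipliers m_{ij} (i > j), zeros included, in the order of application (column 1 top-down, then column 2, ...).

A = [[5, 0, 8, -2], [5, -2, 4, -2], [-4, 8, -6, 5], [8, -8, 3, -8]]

multipliers: 1, -4/5, 8/5, -4, 4, -31/78

Forward elimination:
R2 <- R2 - (1)*R1:  [  0  -2  -4   0 ]
R3 <- R3 - (-4/5)*R1:  [    0     8   2/5  17/5 ]
R4 <- R4 - (8/5)*R1:  [     0     -8  -49/5  -24/5 ]
R3 <- R3 - (-4)*R2:  [     0      0  -78/5   17/5 ]
R4 <- R4 - (4)*R2:  [     0      0   31/5  -24/5 ]
R4 <- R4 - (-31/78)*R3:  [       0        0        0  -269/78 ]
Multipliers (in order of application): m_{21} = 1, m_{31} = -4/5, m_{41} = 8/5, m_{32} = -4, m_{42} = 4, m_{43} = -31/78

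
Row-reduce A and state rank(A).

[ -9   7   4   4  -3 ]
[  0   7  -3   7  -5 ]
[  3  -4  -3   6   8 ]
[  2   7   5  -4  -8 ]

rank(A) = 4

Row reduction:
R3 <- R3 - (-1/3)*R1:  [    0  -5/3  -5/3  22/3     7 ]
R4 <- R4 - (-2/9)*R1:  [     0   77/9   53/9  -28/9  -26/3 ]
R3 <- R3 - (-5/21)*R2:  [      0       0  -50/21       9  122/21 ]
R4 <- R4 - (11/9)*R2:  [     0      0   86/9  -35/3  -23/9 ]
R4 <- R4 - (-301/75)*R3:  [       0        0        0  1834/75   519/25 ]
Row echelon form:
[ -9  7       4        4      -3 ]
[  0  7      -3        7      -5 ]
[  0  0  -50/21        9  122/21 ]
[  0  0       0  1834/75  519/25 ]
Nonzero rows / pivot columns: 4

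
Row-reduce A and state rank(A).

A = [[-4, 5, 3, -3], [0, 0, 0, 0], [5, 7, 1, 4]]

Row reduction:
R3 <- R3 - (-5/4)*R1:  [    0  53/4  19/4   1/4 ]
R2 <-> R3   (pivot in column 2 was zero)
[ -4     5     3   -3 ]
[  0  53/4  19/4  1/4 ]
[  0     0     0    0 ]
Row echelon form:
[ -4     5     3   -3 ]
[  0  53/4  19/4  1/4 ]
[  0     0     0    0 ]
Nonzero rows / pivot columns: 2

rank(A) = 2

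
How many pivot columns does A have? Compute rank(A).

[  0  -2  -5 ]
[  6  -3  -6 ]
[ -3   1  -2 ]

Row reduction:
R1 <-> R2   (pivot in column 1 was zero)
[  6  -3  -6 ]
[  0  -2  -5 ]
[ -3   1  -2 ]
R3 <- R3 - (-1/2)*R1:  [    0  -1/2    -5 ]
R3 <- R3 - (1/4)*R2:  [     0      0  -15/4 ]
Row echelon form:
[ 6  -3     -6 ]
[ 0  -2     -5 ]
[ 0   0  -15/4 ]
Nonzero rows / pivot columns: 3

rank(A) = 3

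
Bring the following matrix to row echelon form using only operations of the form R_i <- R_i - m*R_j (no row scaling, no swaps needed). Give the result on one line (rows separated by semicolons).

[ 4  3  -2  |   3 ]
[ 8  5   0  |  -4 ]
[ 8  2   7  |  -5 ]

Forward elimination:
R2 <- R2 - (2)*R1:  [   0   -1    4  -10 ]
R3 <- R3 - (2)*R1:  [   0   -4   11  -11 ]
R3 <- R3 - (4)*R2:  [  0   0  -5  29 ]
Row echelon form:
[ 4   3  -2  |    3 ]
[ 0  -1   4  |  -10 ]
[ 0   0  -5  |   29 ]

REF = [4 3 -2 3; 0 -1 4 -10; 0 0 -5 29]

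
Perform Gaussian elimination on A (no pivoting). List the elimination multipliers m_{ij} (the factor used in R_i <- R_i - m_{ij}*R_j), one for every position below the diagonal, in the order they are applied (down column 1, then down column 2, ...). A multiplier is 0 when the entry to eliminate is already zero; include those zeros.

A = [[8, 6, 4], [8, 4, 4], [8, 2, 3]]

Forward elimination:
R2 <- R2 - (1)*R1:  [  0  -2   0 ]
R3 <- R3 - (1)*R1:  [  0  -4  -1 ]
R3 <- R3 - (2)*R2:  [  0   0  -1 ]
Multipliers (in order of application): m_{21} = 1, m_{31} = 1, m_{32} = 2

multipliers: 1, 1, 2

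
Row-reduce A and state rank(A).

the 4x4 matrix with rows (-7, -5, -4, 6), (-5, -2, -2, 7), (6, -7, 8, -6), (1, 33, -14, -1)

Row reduction:
R2 <- R2 - (5/7)*R1:  [    0  11/7   6/7  19/7 ]
R3 <- R3 - (-6/7)*R1:  [     0  -79/7   32/7   -6/7 ]
R4 <- R4 - (-1/7)*R1:  [      0   226/7  -102/7    -1/7 ]
R3 <- R3 - (-79/11)*R2:  [      0       0  118/11  205/11 ]
R4 <- R4 - (226/11)*R2:  [       0        0  -354/11  -615/11 ]
R4 <- R4 - (-3)*R3:  [ 0  0  0  0 ]
Row echelon form:
[ -7    -5      -4       6 ]
[  0  11/7     6/7    19/7 ]
[  0     0  118/11  205/11 ]
[  0     0       0       0 ]
Nonzero rows / pivot columns: 3

rank(A) = 3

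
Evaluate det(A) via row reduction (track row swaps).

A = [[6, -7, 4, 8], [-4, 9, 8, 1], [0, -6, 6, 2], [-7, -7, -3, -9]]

det(A) = 1230

Forward elimination:
R2 <- R2 - (-2/3)*R1:  [    0  13/3  32/3  19/3 ]
R4 <- R4 - (-7/6)*R1:  [     0  -91/6    5/3    1/3 ]
R3 <- R3 - (-18/13)*R2:  [      0       0  270/13  140/13 ]
R4 <- R4 - (-7/2)*R2:  [    0     0    39  45/2 ]
R4 <- R4 - (169/90)*R3:  [     0      0      0  41/18 ]
Upper-triangular form:
[ 6    -7       4       8 ]
[ 0  13/3    32/3    19/3 ]
[ 0     0  270/13  140/13 ]
[ 0     0       0   41/18 ]
det(A) = (-1)^0 * (6) * (13/3) * (270/13) * (41/18) = 1230  (0 row swaps -> sign +1)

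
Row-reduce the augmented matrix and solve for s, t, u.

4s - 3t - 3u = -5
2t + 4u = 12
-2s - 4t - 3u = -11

Forward elimination on [A|b]:
R3 <- R3 - (-1/2)*R1:  [     0  -11/2   -9/2  -27/2 ]
R3 <- R3 - (-11/4)*R2:  [    0     0  13/2  39/2 ]
Row echelon form:
[ 4  -3    -3  |    -5 ]
[ 0   2     4  |    12 ]
[ 0   0  13/2  |  39/2 ]
Back-substitution:
u = (39/2) / (13/2) = 3
t = (12 - (4)*(3)) / 2 = 0
s = (-5 - (-3)*(0) - (-3)*(3)) / 4 = 1

(1, 0, 3)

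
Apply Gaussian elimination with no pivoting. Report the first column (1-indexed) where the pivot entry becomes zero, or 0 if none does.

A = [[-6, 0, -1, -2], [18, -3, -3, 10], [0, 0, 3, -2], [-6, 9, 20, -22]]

first zero-pivot column = 0

Naive forward elimination:
R2 <- R2 - (-3)*R1:  [  0  -3  -6   4 ]
R4 <- R4 - (1)*R1:  [   0    9   21  -20 ]
R4 <- R4 - (-3)*R2:  [  0   0   3  -8 ]
R4 <- R4 - (1)*R3:  [  0   0   0  -6 ]
All pivots nonzero; naive elimination completes without hitting a zero pivot.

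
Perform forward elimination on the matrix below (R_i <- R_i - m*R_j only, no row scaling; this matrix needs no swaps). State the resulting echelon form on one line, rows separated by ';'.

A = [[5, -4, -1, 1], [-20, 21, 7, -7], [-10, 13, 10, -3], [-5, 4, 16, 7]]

Forward elimination:
R2 <- R2 - (-4)*R1:  [  0   5   3  -3 ]
R3 <- R3 - (-2)*R1:  [  0   5   8  -1 ]
R4 <- R4 - (-1)*R1:  [  0   0  15   8 ]
R3 <- R3 - (1)*R2:  [ 0  0  5  2 ]
R4 <- R4 - (3)*R3:  [ 0  0  0  2 ]
Row echelon form:
[ 5  -4  -1   1 ]
[ 0   5   3  -3 ]
[ 0   0   5   2 ]
[ 0   0   0   2 ]

REF = [5 -4 -1 1; 0 5 3 -3; 0 0 5 2; 0 0 0 2]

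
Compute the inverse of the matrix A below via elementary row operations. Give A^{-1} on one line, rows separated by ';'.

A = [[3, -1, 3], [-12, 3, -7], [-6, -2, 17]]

Gauss-Jordan on [A | I]:
R1 <- (1/3)*R1:  [    1  -1/3     1  |   1/3     0     0 ]
R2 <- R2 - (-12)*R1:  [  0  -1   5  |   4   1   0 ]
R3 <- R3 - (-6)*R1:  [  0  -4  23  |   2   0   1 ]
R2 <- (1/-1)*R2:  [  0   1  -5  |  -4  -1   0 ]
R1 <- R1 - (-1/3)*R2:  [    1     0  -2/3  |    -1  -1/3     0 ]
R3 <- R3 - (-4)*R2:  [   0    0    3  |  -14   -4    1 ]
R3 <- (1/3)*R3:  [     0      0      1  |  -14/3   -4/3    1/3 ]
R1 <- R1 - (-2/3)*R3:  [     1      0      0  |  -37/9  -11/9    2/9 ]
R2 <- R2 - (-5)*R3:  [     0      1      0  |  -82/3  -23/3    5/3 ]
Right block of [I | A^{-1}] is the inverse:
[ -37/9  -11/9  2/9 ]
[ -82/3  -23/3  5/3 ]
[ -14/3   -4/3  1/3 ]

inverse = [-37/9 -11/9 2/9; -82/3 -23/3 5/3; -14/3 -4/3 1/3]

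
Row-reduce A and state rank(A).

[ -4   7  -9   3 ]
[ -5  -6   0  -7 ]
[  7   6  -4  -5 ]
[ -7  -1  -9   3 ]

rank(A) = 4

Row reduction:
R2 <- R2 - (5/4)*R1:  [     0  -59/4   45/4  -43/4 ]
R3 <- R3 - (-7/4)*R1:  [     0   73/4  -79/4    1/4 ]
R4 <- R4 - (7/4)*R1:  [     0  -53/4   27/4   -9/4 ]
R3 <- R3 - (-73/59)*R2:  [       0        0  -344/59  -770/59 ]
R4 <- R4 - (53/59)*R2:  [       0        0  -198/59   437/59 ]
R4 <- R4 - (99/172)*R3:  [       0        0        0  1283/86 ]
Row echelon form:
[ -4      7       -9        3 ]
[  0  -59/4     45/4    -43/4 ]
[  0      0  -344/59  -770/59 ]
[  0      0        0  1283/86 ]
Nonzero rows / pivot columns: 4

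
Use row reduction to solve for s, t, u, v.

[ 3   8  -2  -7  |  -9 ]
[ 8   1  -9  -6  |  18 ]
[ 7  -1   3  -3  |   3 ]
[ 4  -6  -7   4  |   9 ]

Forward elimination on [A|b]:
R2 <- R2 - (8/3)*R1:  [     0  -61/3  -11/3   38/3     42 ]
R3 <- R3 - (7/3)*R1:  [     0  -59/3   23/3   40/3     24 ]
R4 <- R4 - (4/3)*R1:  [     0  -50/3  -13/3   40/3     21 ]
R3 <- R3 - (59/61)*R2:  [        0         0    684/61     66/61  -1014/61 ]
R4 <- R4 - (50/61)*R2:  [       0        0   -81/61   180/61  -819/61 ]
R4 <- R4 - (-9/76)*R3:  [       0        0        0   117/38  -585/38 ]
Row echelon form:
[ 3      8      -2      -7  |        -9 ]
[ 0  -61/3   -11/3    38/3  |        42 ]
[ 0      0  684/61   66/61  |  -1014/61 ]
[ 0      0       0  117/38  |   -585/38 ]
Back-substitution:
v = (-585/38) / (117/38) = -5
u = (-1014/61 - (66/61)*(-5)) / (684/61) = -1
t = (42 - (-11/3)*(-1) - (38/3)*(-5)) / (-61/3) = -5
s = (-9 - (8)*(-5) - (-2)*(-1) - (-7)*(-5)) / 3 = -2

(-2, -5, -1, -5)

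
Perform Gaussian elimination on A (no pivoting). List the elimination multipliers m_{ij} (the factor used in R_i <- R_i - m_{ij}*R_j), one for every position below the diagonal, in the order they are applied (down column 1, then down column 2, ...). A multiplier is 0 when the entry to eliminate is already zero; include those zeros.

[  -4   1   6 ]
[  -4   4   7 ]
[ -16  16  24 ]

Forward elimination:
R2 <- R2 - (1)*R1:  [ 0  3  1 ]
R3 <- R3 - (4)*R1:  [  0  12   0 ]
R3 <- R3 - (4)*R2:  [  0   0  -4 ]
Multipliers (in order of application): m_{21} = 1, m_{31} = 4, m_{32} = 4

multipliers: 1, 4, 4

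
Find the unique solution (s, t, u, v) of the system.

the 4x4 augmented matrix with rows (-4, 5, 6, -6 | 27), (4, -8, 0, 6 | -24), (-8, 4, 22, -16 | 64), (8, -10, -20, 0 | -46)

(3, 3, 2, -2)

Forward elimination on [A|b]:
R2 <- R2 - (-1)*R1:  [  0  -3   6   0   3 ]
R3 <- R3 - (2)*R1:  [  0  -6  10  -4  10 ]
R4 <- R4 - (-2)*R1:  [   0    0   -8  -12    8 ]
R3 <- R3 - (2)*R2:  [  0   0  -2  -4   4 ]
R4 <- R4 - (4)*R3:  [  0   0   0   4  -8 ]
Row echelon form:
[ -4   5   6  -6  |  27 ]
[  0  -3   6   0  |   3 ]
[  0   0  -2  -4  |   4 ]
[  0   0   0   4  |  -8 ]
Back-substitution:
v = (-8) / 4 = -2
u = (4 - (-4)*(-2)) / -2 = 2
t = (3 - (6)*(2)) / -3 = 3
s = (27 - (5)*(3) - (6)*(2) - (-6)*(-2)) / -4 = 3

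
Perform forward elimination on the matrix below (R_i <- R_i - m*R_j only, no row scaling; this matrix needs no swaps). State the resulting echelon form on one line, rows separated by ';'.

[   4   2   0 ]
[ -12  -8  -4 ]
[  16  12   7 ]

Forward elimination:
R2 <- R2 - (-3)*R1:  [  0  -2  -4 ]
R3 <- R3 - (4)*R1:  [ 0  4  7 ]
R3 <- R3 - (-2)*R2:  [  0   0  -1 ]
Row echelon form:
[ 4   2   0 ]
[ 0  -2  -4 ]
[ 0   0  -1 ]

REF = [4 2 0; 0 -2 -4; 0 0 -1]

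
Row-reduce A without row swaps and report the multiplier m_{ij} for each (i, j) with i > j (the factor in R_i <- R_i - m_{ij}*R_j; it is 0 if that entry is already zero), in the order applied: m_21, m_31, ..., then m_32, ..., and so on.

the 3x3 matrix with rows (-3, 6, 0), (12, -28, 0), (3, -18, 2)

Forward elimination:
R2 <- R2 - (-4)*R1:  [  0  -4   0 ]
R3 <- R3 - (-1)*R1:  [   0  -12    2 ]
R3 <- R3 - (3)*R2:  [ 0  0  2 ]
Multipliers (in order of application): m_{21} = -4, m_{31} = -1, m_{32} = 3

multipliers: -4, -1, 3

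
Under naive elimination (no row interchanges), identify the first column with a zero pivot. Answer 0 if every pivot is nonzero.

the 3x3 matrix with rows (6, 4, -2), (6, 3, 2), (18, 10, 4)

first zero-pivot column = 0

Naive forward elimination:
R2 <- R2 - (1)*R1:  [  0  -1   4 ]
R3 <- R3 - (3)*R1:  [  0  -2  10 ]
R3 <- R3 - (2)*R2:  [ 0  0  2 ]
All pivots nonzero; naive elimination completes without hitting a zero pivot.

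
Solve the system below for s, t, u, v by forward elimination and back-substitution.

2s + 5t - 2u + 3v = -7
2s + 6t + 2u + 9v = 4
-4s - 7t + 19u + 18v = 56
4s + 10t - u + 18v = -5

Forward elimination on [A|b]:
R2 <- R2 - (1)*R1:  [  0   1   4   6  11 ]
R3 <- R3 - (-2)*R1:  [  0   3  15  24  42 ]
R4 <- R4 - (2)*R1:  [  0   0   3  12   9 ]
R3 <- R3 - (3)*R2:  [ 0  0  3  6  9 ]
R4 <- R4 - (1)*R3:  [ 0  0  0  6  0 ]
Row echelon form:
[ 2  5  -2  3  |  -7 ]
[ 0  1   4  6  |  11 ]
[ 0  0   3  6  |   9 ]
[ 0  0   0  6  |   0 ]
Back-substitution:
v = (0) / 6 = 0
u = (9 - (6)*(0)) / 3 = 3
t = (11 - (4)*(3) - (6)*(0)) / 1 = -1
s = (-7 - (5)*(-1) - (-2)*(3) - (3)*(0)) / 2 = 2

(2, -1, 3, 0)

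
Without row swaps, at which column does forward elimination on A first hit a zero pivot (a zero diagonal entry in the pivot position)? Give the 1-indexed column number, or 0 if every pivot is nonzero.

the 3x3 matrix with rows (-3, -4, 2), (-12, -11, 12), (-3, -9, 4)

first zero-pivot column = 0

Naive forward elimination:
R2 <- R2 - (4)*R1:  [ 0  5  4 ]
R3 <- R3 - (1)*R1:  [  0  -5   2 ]
R3 <- R3 - (-1)*R2:  [ 0  0  6 ]
All pivots nonzero; naive elimination completes without hitting a zero pivot.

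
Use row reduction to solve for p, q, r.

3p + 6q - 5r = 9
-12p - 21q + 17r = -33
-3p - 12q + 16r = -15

Forward elimination on [A|b]:
R2 <- R2 - (-4)*R1:  [  0   3  -3   3 ]
R3 <- R3 - (-1)*R1:  [  0  -6  11  -6 ]
R3 <- R3 - (-2)*R2:  [ 0  0  5  0 ]
Row echelon form:
[ 3  6  -5  |  9 ]
[ 0  3  -3  |  3 ]
[ 0  0   5  |  0 ]
Back-substitution:
r = (0) / 5 = 0
q = (3 - (-3)*(0)) / 3 = 1
p = (9 - (6)*(1) - (-5)*(0)) / 3 = 1

(1, 1, 0)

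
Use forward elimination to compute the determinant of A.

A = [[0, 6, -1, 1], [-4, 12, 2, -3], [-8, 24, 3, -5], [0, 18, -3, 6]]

det(A) = -72

Forward elimination:
R1 <-> R2   (pivot in column 1 was zero)
[ -4  12   2  -3 ]
[  0   6  -1   1 ]
[ -8  24   3  -5 ]
[  0  18  -3   6 ]
R3 <- R3 - (2)*R1:  [  0   0  -1   1 ]
R4 <- R4 - (3)*R2:  [ 0  0  0  3 ]
Upper-triangular form:
[ -4  12   2  -3 ]
[  0   6  -1   1 ]
[  0   0  -1   1 ]
[  0   0   0   3 ]
det(A) = (-1)^1 * (-4) * (6) * (-1) * (3) = -72  (1 row swap -> sign -1)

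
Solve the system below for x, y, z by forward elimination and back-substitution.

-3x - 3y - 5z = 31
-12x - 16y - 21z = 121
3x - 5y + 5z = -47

(-4, 2, -5)

Forward elimination on [A|b]:
R2 <- R2 - (4)*R1:  [  0  -4  -1  -3 ]
R3 <- R3 - (-1)*R1:  [   0   -8    0  -16 ]
R3 <- R3 - (2)*R2:  [   0    0    2  -10 ]
Row echelon form:
[ -3  -3  -5  |   31 ]
[  0  -4  -1  |   -3 ]
[  0   0   2  |  -10 ]
Back-substitution:
z = (-10) / 2 = -5
y = (-3 - (-1)*(-5)) / -4 = 2
x = (31 - (-3)*(2) - (-5)*(-5)) / -3 = -4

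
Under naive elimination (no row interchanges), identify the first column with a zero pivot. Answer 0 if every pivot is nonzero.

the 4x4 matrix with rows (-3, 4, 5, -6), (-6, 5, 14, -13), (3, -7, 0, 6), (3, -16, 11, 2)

first zero-pivot column = 4

Naive forward elimination:
R2 <- R2 - (2)*R1:  [  0  -3   4  -1 ]
R3 <- R3 - (-1)*R1:  [  0  -3   5   0 ]
R4 <- R4 - (-1)*R1:  [   0  -12   16   -4 ]
R3 <- R3 - (1)*R2:  [ 0  0  1  1 ]
R4 <- R4 - (4)*R2:  [ 0  0  0  0 ]
Matrix at this point:
[ -3   4  5  -6 ]
[  0  -3  4  -1 ]
[  0   0  1   1 ]
[  0   0  0   0 ]
Pivot entry (4,4) in the last row is zero and there are no rows below to swap with -> zero pivot in column 4 (A is singular).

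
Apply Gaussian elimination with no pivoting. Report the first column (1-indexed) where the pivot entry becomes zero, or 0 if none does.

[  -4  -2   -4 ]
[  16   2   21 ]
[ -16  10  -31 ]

Naive forward elimination:
R2 <- R2 - (-4)*R1:  [  0  -6   5 ]
R3 <- R3 - (4)*R1:  [   0   18  -15 ]
R3 <- R3 - (-3)*R2:  [ 0  0  0 ]
Matrix at this point:
[ -4  -2  -4 ]
[  0  -6   5 ]
[  0   0   0 ]
Pivot entry (3,3) in the last row is zero and there are no rows below to swap with -> zero pivot in column 3 (A is singular).

first zero-pivot column = 3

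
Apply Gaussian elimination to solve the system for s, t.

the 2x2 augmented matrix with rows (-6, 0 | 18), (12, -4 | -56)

Forward elimination on [A|b]:
R2 <- R2 - (-2)*R1:  [   0   -4  -20 ]
Row echelon form:
[ -6   0  |   18 ]
[  0  -4  |  -20 ]
Back-substitution:
t = (-20) / -4 = 5
s = (18) / -6 = -3

(-3, 5)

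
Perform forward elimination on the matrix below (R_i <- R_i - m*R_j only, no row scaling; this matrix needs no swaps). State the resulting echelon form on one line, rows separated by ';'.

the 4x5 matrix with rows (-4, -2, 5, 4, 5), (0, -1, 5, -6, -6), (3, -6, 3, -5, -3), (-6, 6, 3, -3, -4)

Forward elimination:
R3 <- R3 - (-3/4)*R1:  [     0  -15/2   27/4     -2    3/4 ]
R4 <- R4 - (3/2)*R1:  [     0      9   -9/2     -9  -23/2 ]
R3 <- R3 - (15/2)*R2:  [      0       0  -123/4      43   183/4 ]
R4 <- R4 - (-9)*R2:  [      0       0    81/2     -63  -131/2 ]
R4 <- R4 - (-54/41)*R3:  [       0        0        0  -261/41  -215/41 ]
Row echelon form:
[ -4  -2       5        4        5 ]
[  0  -1       5       -6       -6 ]
[  0   0  -123/4       43    183/4 ]
[  0   0       0  -261/41  -215/41 ]

REF = [-4 -2 5 4 5; 0 -1 5 -6 -6; 0 0 -123/4 43 183/4; 0 0 0 -261/41 -215/41]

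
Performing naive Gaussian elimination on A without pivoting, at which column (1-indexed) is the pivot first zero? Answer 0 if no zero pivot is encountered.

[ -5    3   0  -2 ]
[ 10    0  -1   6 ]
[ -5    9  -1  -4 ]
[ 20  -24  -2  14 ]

Naive forward elimination:
R2 <- R2 - (-2)*R1:  [  0   6  -1   2 ]
R3 <- R3 - (1)*R1:  [  0   6  -1  -2 ]
R4 <- R4 - (-4)*R1:  [   0  -12   -2    6 ]
R3 <- R3 - (1)*R2:  [  0   0   0  -4 ]
R4 <- R4 - (-2)*R2:  [  0   0  -4  10 ]
Matrix at this point:
[ -5  3   0  -2 ]
[  0  6  -1   2 ]
[  0  0   0  -4 ]
[  0  0  -4  10 ]
Pivot entry (3,3) is zero but row 4 has -4 in column 3 -> naive elimination stops; a row interchange (e.g. R3 <-> R4) would be required here.

first zero-pivot column = 3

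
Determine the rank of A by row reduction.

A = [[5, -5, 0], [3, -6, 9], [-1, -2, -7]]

Row reduction:
R2 <- R2 - (3/5)*R1:  [  0  -3   9 ]
R3 <- R3 - (-1/5)*R1:  [  0  -3  -7 ]
R3 <- R3 - (1)*R2:  [   0    0  -16 ]
Row echelon form:
[ 5  -5    0 ]
[ 0  -3    9 ]
[ 0   0  -16 ]
Nonzero rows / pivot columns: 3

rank(A) = 3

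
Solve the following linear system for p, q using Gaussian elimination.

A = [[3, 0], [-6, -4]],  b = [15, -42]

(5, 3)

Forward elimination on [A|b]:
R2 <- R2 - (-2)*R1:  [   0   -4  -12 ]
Row echelon form:
[ 3   0  |   15 ]
[ 0  -4  |  -12 ]
Back-substitution:
q = (-12) / -4 = 3
p = (15) / 3 = 5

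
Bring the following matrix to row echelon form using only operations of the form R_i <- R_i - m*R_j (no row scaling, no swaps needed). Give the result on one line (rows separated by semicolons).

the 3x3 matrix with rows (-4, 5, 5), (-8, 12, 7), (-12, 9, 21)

REF = [-4 5 5; 0 2 -3; 0 0 -3]

Forward elimination:
R2 <- R2 - (2)*R1:  [  0   2  -3 ]
R3 <- R3 - (3)*R1:  [  0  -6   6 ]
R3 <- R3 - (-3)*R2:  [  0   0  -3 ]
Row echelon form:
[ -4  5   5 ]
[  0  2  -3 ]
[  0  0  -3 ]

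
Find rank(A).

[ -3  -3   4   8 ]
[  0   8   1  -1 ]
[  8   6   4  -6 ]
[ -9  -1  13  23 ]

Row reduction:
R3 <- R3 - (-8/3)*R1:  [    0    -2  44/3  46/3 ]
R4 <- R4 - (3)*R1:  [  0   8   1  -1 ]
R3 <- R3 - (-1/4)*R2:  [      0       0  179/12  181/12 ]
R4 <- R4 - (1)*R2:  [ 0  0  0  0 ]
Row echelon form:
[ -3  -3       4       8 ]
[  0   8       1      -1 ]
[  0   0  179/12  181/12 ]
[  0   0       0       0 ]
Nonzero rows / pivot columns: 3

rank(A) = 3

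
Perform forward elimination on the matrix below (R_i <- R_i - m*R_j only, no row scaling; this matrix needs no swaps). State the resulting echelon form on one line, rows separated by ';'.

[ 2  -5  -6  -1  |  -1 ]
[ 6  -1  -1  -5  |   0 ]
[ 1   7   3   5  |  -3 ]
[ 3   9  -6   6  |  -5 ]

REF = [2 -5 -6 -1 -1; 0 14 17 -2 3; 0 0 -155/28 48/7 -127/28; 0 0 0 -1743/155 1073/155]

Forward elimination:
R2 <- R2 - (3)*R1:  [  0  14  17  -2   3 ]
R3 <- R3 - (1/2)*R1:  [    0  19/2     6  11/2  -5/2 ]
R4 <- R4 - (3/2)*R1:  [    0  33/2     3  15/2  -7/2 ]
R3 <- R3 - (19/28)*R2:  [       0        0  -155/28     48/7  -127/28 ]
R4 <- R4 - (33/28)*R2:  [       0        0  -477/28     69/7  -197/28 ]
R4 <- R4 - (477/155)*R3:  [         0          0          0  -1743/155   1073/155 ]
Row echelon form:
[ 2  -5       -6         -1  |        -1 ]
[ 0  14       17         -2  |         3 ]
[ 0   0  -155/28       48/7  |   -127/28 ]
[ 0   0        0  -1743/155  |  1073/155 ]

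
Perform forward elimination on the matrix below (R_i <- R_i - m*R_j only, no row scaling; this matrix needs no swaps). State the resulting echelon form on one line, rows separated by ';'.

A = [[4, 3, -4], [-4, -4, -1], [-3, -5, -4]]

REF = [4 3 -4; 0 -1 -5; 0 0 27/4]

Forward elimination:
R2 <- R2 - (-1)*R1:  [  0  -1  -5 ]
R3 <- R3 - (-3/4)*R1:  [     0  -11/4     -7 ]
R3 <- R3 - (11/4)*R2:  [    0     0  27/4 ]
Row echelon form:
[ 4   3    -4 ]
[ 0  -1    -5 ]
[ 0   0  27/4 ]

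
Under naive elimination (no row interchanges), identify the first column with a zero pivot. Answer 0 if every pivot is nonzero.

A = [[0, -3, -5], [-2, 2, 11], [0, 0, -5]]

first zero-pivot column = 1

Naive forward elimination:
Pivot entry (1,1) is zero but row 2 has -2 in column 1 -> naive elimination stops; a row interchange (e.g. R1 <-> R2) would be required here.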